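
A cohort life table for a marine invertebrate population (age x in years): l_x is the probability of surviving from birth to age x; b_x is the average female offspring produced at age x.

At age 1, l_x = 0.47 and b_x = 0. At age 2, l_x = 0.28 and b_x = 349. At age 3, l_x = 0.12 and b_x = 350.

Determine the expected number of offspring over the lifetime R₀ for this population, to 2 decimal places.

R₀ = Σ l_x b_x:
  age 1: 0.47 × 0 = 0.0000
  age 2: 0.28 × 349 = 97.7200
  age 3: 0.12 × 350 = 42.0000
R₀ = 0.0000 + 97.7200 + 42.0000 = 139.7200

139.72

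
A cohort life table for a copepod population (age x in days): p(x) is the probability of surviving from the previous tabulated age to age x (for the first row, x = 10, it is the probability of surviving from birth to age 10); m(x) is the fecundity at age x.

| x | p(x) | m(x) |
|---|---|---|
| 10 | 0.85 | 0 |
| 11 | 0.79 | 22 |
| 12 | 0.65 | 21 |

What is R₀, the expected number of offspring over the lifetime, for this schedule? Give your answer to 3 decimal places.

23.939

Survivorship from birth: l_x = p_10·p_11·…·p_x.
  l_10 = 0.85000
  l_11 = 0.67150
  l_12 = 0.43648
R₀ = Σ l_x m(x):
  age 10: 0.85000 × 0 = 0.0000
  age 11: 0.67150 × 22 = 14.7730
  age 12: 0.43648 × 21 = 9.1661
R₀ = 0.0000 + 14.7730 + 9.1661 = 23.9391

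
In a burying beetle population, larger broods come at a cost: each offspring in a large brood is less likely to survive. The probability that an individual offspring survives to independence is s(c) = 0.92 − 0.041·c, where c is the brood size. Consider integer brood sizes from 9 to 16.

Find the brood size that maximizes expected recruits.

Expected recruits = c × s(c):
  c=9: 9 × 0.551 = 4.959
  c=10: 10 × 0.510 = 5.100
  c=11: 11 × 0.469 = 5.159
  c=12: 12 × 0.428 = 5.136
  c=13: 13 × 0.387 = 5.031
  c=14: 14 × 0.346 = 4.844
  c=15: 15 × 0.305 = 4.575
  c=16: 16 × 0.264 = 4.224
Maximum at c = 11 (5.159 recruits).

11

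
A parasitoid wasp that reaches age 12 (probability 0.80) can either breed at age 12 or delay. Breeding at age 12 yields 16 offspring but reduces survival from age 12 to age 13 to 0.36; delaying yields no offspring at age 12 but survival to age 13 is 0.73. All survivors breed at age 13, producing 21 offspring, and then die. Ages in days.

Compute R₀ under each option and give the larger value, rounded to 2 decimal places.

breed at age 12: R₀ = 0.80 × (16 + 0.36 × 21) = 0.80 × 23.5600 = 18.8480
delay to age 13: R₀ = 0.80 × (0.73 × 21) = 0.80 × 15.3300 = 12.2640
Higher: breed at age 12 (18.8480).

18.85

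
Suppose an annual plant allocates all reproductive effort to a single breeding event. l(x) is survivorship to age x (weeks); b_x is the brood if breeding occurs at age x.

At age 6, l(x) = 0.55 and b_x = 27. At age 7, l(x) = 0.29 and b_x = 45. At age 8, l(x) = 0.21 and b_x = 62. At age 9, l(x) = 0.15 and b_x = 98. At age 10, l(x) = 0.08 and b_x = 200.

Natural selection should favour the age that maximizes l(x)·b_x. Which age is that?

Expected offspring if breeding at age x = l(x) × b_x:
  age 6: 0.55 × 27 = 14.850
  age 7: 0.29 × 45 = 13.050
  age 8: 0.21 × 62 = 13.020
  age 9: 0.15 × 98 = 14.700
  age 10: 0.08 × 200 = 16.000
Maximum at age 10 (16.000).

10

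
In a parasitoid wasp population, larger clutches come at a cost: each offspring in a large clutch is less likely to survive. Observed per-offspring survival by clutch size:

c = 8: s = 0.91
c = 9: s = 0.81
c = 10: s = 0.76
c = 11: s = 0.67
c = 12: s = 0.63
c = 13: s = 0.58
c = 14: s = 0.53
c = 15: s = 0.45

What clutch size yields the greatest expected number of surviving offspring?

10

Expected surviving offspring = c × s(c):
  c=8: 8 × 0.91 = 7.280
  c=9: 9 × 0.81 = 7.290
  c=10: 10 × 0.76 = 7.600
  c=11: 11 × 0.67 = 7.370
  c=12: 12 × 0.63 = 7.560
  c=13: 13 × 0.58 = 7.540
  c=14: 14 × 0.53 = 7.420
  c=15: 15 × 0.45 = 6.750
Maximum at c = 10 (7.600 surviving offspring).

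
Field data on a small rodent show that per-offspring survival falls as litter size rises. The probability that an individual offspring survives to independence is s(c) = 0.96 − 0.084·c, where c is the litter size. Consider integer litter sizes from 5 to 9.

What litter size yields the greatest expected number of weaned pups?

6

Expected weaned pups = c × s(c):
  c=5: 5 × 0.540 = 2.700
  c=6: 6 × 0.456 = 2.736
  c=7: 7 × 0.372 = 2.604
  c=8: 8 × 0.288 = 2.304
  c=9: 9 × 0.204 = 1.836
Maximum at c = 6 (2.736 weaned pups).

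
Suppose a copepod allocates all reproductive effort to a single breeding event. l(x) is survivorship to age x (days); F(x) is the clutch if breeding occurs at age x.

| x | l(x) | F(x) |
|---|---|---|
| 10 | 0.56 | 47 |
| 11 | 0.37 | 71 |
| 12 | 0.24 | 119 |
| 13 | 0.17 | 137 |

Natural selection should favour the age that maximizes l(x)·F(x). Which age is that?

Expected offspring if breeding at age x = l(x) × F(x):
  age 10: 0.56 × 47 = 26.320
  age 11: 0.37 × 71 = 26.270
  age 12: 0.24 × 119 = 28.560
  age 13: 0.17 × 137 = 23.290
Maximum at age 12 (28.560).

12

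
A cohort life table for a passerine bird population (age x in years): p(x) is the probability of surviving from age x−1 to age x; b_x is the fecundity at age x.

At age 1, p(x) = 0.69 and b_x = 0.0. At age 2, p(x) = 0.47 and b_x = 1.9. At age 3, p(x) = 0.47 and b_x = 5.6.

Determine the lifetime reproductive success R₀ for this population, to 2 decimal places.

Survivorship from birth: l_x = p_1·p_2·…·p_x.
  l_1 = 0.69000
  l_2 = 0.32430
  l_3 = 0.15242
R₀ = Σ l_x b_x:
  age 1: 0.69000 × 0.0 = 0.0000
  age 2: 0.32430 × 1.9 = 0.6162
  age 3: 0.15242 × 5.6 = 0.8536
R₀ = 0.0000 + 0.6162 + 0.8536 = 1.4697

1.47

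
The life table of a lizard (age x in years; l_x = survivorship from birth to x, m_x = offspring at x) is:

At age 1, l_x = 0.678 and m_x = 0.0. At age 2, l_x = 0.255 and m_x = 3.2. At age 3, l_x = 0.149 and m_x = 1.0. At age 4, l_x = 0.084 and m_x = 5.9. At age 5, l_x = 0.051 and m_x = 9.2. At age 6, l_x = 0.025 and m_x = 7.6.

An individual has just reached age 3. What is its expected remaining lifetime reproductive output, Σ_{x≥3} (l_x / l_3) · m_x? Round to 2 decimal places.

l_3 = 0.149. Conditional survival from age 3 to x is l_x / l_3.
  x=3: (0.149/0.149) × 1.0 = 1.0000
  x=4: (0.084/0.149) × 5.9 = 3.3262
  x=5: (0.051/0.149) × 9.2 = 3.1490
  x=6: (0.025/0.149) × 7.6 = 1.2752
Sum = 1.0000 + 3.3262 + 3.1490 + 1.2752 = 8.7503

8.75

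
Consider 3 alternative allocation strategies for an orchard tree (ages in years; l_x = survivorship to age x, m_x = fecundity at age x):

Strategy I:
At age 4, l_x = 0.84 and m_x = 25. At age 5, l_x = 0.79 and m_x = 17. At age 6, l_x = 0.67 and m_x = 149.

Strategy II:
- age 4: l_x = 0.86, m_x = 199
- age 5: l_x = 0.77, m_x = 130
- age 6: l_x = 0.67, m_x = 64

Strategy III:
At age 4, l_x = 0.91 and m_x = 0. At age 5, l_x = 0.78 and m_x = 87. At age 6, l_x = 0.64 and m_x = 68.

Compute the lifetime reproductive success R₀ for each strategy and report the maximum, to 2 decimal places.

314.12

Strategy I: R₀ = 0.84×25 + 0.79×17 + 0.67×149 = 134.2600
Strategy II: R₀ = 0.86×199 + 0.77×130 + 0.67×64 = 314.1200
Strategy III: R₀ = 0.91×0 + 0.78×87 + 0.64×68 = 111.3800
Highest R₀: strategy II with 314.1200.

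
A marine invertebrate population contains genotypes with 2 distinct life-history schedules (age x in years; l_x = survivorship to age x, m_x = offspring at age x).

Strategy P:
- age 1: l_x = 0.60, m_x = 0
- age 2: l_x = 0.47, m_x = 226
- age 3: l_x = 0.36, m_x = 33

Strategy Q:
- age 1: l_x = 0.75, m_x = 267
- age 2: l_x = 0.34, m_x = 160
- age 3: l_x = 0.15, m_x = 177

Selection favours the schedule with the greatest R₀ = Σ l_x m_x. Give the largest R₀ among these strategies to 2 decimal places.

Strategy P: R₀ = 0.60×0 + 0.47×226 + 0.36×33 = 118.1000
Strategy Q: R₀ = 0.75×267 + 0.34×160 + 0.15×177 = 281.2000
Highest R₀: strategy Q with 281.2000.

281.20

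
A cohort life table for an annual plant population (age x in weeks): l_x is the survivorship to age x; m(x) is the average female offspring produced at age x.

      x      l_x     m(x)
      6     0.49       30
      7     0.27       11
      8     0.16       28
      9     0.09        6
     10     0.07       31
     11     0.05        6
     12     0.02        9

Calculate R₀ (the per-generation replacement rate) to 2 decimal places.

R₀ = Σ l_x m(x):
  age 6: 0.49 × 30 = 14.7000
  age 7: 0.27 × 11 = 2.9700
  age 8: 0.16 × 28 = 4.4800
  age 9: 0.09 × 6 = 0.5400
  age 10: 0.07 × 31 = 2.1700
  age 11: 0.05 × 6 = 0.3000
  age 12: 0.02 × 9 = 0.1800
R₀ = 14.7000 + 2.9700 + 4.4800 + 0.5400 + 2.1700 + 0.3000 + 0.1800 = 25.3400

25.34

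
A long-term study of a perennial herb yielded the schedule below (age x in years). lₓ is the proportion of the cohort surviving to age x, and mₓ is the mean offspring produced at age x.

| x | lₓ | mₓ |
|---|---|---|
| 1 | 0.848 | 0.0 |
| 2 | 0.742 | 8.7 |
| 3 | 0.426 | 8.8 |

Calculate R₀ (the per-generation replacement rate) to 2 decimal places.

R₀ = Σ lₓ mₓ:
  age 1: 0.848 × 0.0 = 0.0000
  age 2: 0.742 × 8.7 = 6.4554
  age 3: 0.426 × 8.8 = 3.7488
R₀ = 0.0000 + 6.4554 + 3.7488 = 10.2042

10.20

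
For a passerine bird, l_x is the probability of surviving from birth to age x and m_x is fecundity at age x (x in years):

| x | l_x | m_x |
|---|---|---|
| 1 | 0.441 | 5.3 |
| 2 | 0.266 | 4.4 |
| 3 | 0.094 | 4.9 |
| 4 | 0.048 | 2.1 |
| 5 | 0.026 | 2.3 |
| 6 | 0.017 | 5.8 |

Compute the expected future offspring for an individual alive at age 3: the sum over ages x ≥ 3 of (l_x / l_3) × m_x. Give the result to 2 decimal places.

l_3 = 0.094. Conditional survival from age 3 to x is l_x / l_3.
  x=3: (0.094/0.094) × 4.9 = 4.9000
  x=4: (0.048/0.094) × 2.1 = 1.0723
  x=5: (0.026/0.094) × 2.3 = 0.6362
  x=6: (0.017/0.094) × 5.8 = 1.0489
Sum = 4.9000 + 1.0723 + 0.6362 + 1.0489 = 7.6574

7.66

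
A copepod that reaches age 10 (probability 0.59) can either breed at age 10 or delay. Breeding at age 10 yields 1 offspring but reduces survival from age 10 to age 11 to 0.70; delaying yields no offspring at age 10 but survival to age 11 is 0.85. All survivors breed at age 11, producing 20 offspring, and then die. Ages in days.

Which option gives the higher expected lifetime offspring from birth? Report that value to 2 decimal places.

breed at age 10: R₀ = 0.59 × (1 + 0.70 × 20) = 0.59 × 15.0000 = 8.8500
delay to age 11: R₀ = 0.59 × (0.85 × 20) = 0.59 × 17.0000 = 10.0300
Higher: delay to age 11 (10.0300).

10.03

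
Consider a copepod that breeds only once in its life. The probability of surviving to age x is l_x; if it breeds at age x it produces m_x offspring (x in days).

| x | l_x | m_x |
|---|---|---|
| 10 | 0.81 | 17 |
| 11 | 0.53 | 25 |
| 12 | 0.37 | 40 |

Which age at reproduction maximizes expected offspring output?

Expected offspring if breeding at age x = l_x × m_x:
  age 10: 0.81 × 17 = 13.770
  age 11: 0.53 × 25 = 13.250
  age 12: 0.37 × 40 = 14.800
Maximum at age 12 (14.800).

12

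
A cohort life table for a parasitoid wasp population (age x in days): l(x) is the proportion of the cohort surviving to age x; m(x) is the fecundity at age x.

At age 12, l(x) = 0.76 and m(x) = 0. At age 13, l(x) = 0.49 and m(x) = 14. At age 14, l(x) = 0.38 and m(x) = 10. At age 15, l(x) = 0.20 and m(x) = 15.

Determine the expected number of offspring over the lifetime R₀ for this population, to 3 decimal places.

R₀ = Σ l(x) m(x):
  age 12: 0.76 × 0 = 0.0000
  age 13: 0.49 × 14 = 6.8600
  age 14: 0.38 × 10 = 3.8000
  age 15: 0.20 × 15 = 3.0000
R₀ = 0.0000 + 6.8600 + 3.8000 + 3.0000 = 13.6600

13.660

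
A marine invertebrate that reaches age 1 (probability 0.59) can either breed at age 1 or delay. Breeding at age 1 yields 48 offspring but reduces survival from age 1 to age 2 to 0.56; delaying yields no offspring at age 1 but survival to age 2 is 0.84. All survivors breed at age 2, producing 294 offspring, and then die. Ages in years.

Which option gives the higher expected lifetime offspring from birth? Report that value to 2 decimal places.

breed at age 1: R₀ = 0.59 × (48 + 0.56 × 294) = 0.59 × 212.6400 = 125.4576
delay to age 2: R₀ = 0.59 × (0.84 × 294) = 0.59 × 246.9600 = 145.7064
Higher: delay to age 2 (145.7064).

145.71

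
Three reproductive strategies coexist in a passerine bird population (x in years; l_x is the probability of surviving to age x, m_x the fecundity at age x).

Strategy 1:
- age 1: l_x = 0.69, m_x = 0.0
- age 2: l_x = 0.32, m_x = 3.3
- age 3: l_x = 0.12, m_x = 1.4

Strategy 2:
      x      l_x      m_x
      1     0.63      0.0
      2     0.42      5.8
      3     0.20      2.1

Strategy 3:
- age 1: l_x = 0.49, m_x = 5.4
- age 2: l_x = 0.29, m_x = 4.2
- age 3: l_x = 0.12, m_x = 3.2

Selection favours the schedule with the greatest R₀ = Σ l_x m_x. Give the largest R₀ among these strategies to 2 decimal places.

4.25

Strategy 1: R₀ = 0.69×0.0 + 0.32×3.3 + 0.12×1.4 = 1.2240
Strategy 2: R₀ = 0.63×0.0 + 0.42×5.8 + 0.20×2.1 = 2.8560
Strategy 3: R₀ = 0.49×5.4 + 0.29×4.2 + 0.12×3.2 = 4.2480
Highest R₀: strategy 3 with 4.2480.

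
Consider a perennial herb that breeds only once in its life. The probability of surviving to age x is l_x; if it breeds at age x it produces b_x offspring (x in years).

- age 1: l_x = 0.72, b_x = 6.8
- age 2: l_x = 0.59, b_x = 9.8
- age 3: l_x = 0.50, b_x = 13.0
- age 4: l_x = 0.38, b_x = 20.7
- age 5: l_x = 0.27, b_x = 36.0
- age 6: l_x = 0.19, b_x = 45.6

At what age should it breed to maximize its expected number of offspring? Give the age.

5

Expected offspring if breeding at age x = l_x × b_x:
  age 1: 0.72 × 6.8 = 4.896
  age 2: 0.59 × 9.8 = 5.782
  age 3: 0.50 × 13.0 = 6.500
  age 4: 0.38 × 20.7 = 7.866
  age 5: 0.27 × 36.0 = 9.720
  age 6: 0.19 × 45.6 = 8.664
Maximum at age 5 (9.720).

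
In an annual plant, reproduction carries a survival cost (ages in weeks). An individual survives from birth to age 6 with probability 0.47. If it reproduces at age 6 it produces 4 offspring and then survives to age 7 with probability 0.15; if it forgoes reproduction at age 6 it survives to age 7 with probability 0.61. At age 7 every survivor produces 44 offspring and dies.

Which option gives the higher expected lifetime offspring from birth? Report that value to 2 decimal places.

breed at age 6: R₀ = 0.47 × (4 + 0.15 × 44) = 0.47 × 10.6000 = 4.9820
delay to age 7: R₀ = 0.47 × (0.61 × 44) = 0.47 × 26.8400 = 12.6148
Higher: delay to age 7 (12.6148).

12.61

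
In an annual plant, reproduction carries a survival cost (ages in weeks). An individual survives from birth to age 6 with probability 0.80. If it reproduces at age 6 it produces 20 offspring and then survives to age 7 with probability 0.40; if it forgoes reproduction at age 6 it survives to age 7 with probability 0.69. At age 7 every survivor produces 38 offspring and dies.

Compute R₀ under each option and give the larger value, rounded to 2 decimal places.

28.16

breed at age 6: R₀ = 0.80 × (20 + 0.40 × 38) = 0.80 × 35.2000 = 28.1600
delay to age 7: R₀ = 0.80 × (0.69 × 38) = 0.80 × 26.2200 = 20.9760
Higher: breed at age 6 (28.1600).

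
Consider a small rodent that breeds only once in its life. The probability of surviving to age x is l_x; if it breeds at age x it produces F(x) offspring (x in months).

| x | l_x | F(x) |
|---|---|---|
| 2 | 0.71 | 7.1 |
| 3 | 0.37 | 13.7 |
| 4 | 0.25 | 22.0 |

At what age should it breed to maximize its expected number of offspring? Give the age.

4

Expected offspring if breeding at age x = l_x × F(x):
  age 2: 0.71 × 7.1 = 5.041
  age 3: 0.37 × 13.7 = 5.069
  age 4: 0.25 × 22.0 = 5.500
Maximum at age 4 (5.500).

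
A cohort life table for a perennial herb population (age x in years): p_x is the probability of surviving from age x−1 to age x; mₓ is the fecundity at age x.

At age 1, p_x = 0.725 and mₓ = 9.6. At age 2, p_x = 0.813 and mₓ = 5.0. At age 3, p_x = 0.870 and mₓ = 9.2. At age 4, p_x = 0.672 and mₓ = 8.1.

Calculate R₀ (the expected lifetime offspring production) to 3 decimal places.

17.416

Survivorship from birth: l_x = p_1·p_2·…·p_x.
  l_1 = 0.72500
  l_2 = 0.58942
  l_3 = 0.51280
  l_4 = 0.34460
R₀ = Σ l_x mₓ:
  age 1: 0.72500 × 9.6 = 6.9600
  age 2: 0.58942 × 5.0 = 2.9471
  age 3: 0.51280 × 9.2 = 4.7178
  age 4: 0.34460 × 8.1 = 2.7913
R₀ = 6.9600 + 2.9471 + 4.7178 + 2.7913 = 17.4161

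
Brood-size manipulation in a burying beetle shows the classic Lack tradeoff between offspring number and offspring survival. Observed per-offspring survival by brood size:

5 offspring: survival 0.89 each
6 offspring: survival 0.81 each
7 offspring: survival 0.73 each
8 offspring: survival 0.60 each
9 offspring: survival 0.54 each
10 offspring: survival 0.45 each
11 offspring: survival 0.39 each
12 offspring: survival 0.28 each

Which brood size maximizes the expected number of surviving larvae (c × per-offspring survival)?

Expected surviving larvae = c × s(c):
  c=5: 5 × 0.89 = 4.450
  c=6: 6 × 0.81 = 4.860
  c=7: 7 × 0.73 = 5.110
  c=8: 8 × 0.60 = 4.800
  c=9: 9 × 0.54 = 4.860
  c=10: 10 × 0.45 = 4.500
  c=11: 11 × 0.39 = 4.290
  c=12: 12 × 0.28 = 3.360
Maximum at c = 7 (5.110 surviving larvae).

7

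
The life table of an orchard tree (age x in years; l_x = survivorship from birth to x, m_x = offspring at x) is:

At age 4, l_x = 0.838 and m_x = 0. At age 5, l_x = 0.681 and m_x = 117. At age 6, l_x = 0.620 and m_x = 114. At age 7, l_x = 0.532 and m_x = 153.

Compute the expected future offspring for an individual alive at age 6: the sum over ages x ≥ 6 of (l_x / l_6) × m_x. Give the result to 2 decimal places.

245.28

l_6 = 0.620. Conditional survival from age 6 to x is l_x / l_6.
  x=6: (0.620/0.620) × 114 = 114.0000
  x=7: (0.532/0.620) × 153 = 131.2839
Sum = 114.0000 + 131.2839 = 245.2839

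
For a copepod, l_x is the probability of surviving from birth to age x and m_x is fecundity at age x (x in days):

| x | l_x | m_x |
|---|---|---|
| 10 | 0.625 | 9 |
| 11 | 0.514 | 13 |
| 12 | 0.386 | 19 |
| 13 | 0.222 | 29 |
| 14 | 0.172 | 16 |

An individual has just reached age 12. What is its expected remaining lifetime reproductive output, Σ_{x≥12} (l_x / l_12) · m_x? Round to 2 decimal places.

42.81

l_12 = 0.386. Conditional survival from age 12 to x is l_x / l_12.
  x=12: (0.386/0.386) × 19 = 19.0000
  x=13: (0.222/0.386) × 29 = 16.6788
  x=14: (0.172/0.386) × 16 = 7.1295
Sum = 19.0000 + 16.6788 + 7.1295 = 42.8083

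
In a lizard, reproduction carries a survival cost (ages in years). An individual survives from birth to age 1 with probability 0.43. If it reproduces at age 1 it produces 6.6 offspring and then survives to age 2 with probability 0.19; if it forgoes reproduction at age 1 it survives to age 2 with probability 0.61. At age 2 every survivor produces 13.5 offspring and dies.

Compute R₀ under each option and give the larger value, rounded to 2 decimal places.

breed at age 1: R₀ = 0.43 × (6.6 + 0.19 × 13.5) = 0.43 × 9.1650 = 3.9409
delay to age 2: R₀ = 0.43 × (0.61 × 13.5) = 0.43 × 8.2350 = 3.5410
Higher: breed at age 1 (3.9409).

3.94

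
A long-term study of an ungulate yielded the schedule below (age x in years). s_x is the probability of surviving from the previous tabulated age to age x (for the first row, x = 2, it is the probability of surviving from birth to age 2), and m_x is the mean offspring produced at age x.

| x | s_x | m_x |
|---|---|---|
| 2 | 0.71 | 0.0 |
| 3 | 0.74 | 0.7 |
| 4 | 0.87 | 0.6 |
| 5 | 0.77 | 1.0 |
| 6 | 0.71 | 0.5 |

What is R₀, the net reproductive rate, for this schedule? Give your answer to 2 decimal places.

Survivorship from birth: l_x = s_2·s_3·…·s_x.
  l_2 = 0.71000
  l_3 = 0.52540
  l_4 = 0.45710
  l_5 = 0.35197
  l_6 = 0.24990
R₀ = Σ l_x m_x:
  age 2: 0.71000 × 0.0 = 0.0000
  age 3: 0.52540 × 0.7 = 0.3678
  age 4: 0.45710 × 0.6 = 0.2743
  age 5: 0.35197 × 1.0 = 0.3520
  age 6: 0.24990 × 0.5 = 0.1250
R₀ = 0.0000 + 0.3678 + 0.2743 + 0.3520 + 0.1250 = 1.1190

1.12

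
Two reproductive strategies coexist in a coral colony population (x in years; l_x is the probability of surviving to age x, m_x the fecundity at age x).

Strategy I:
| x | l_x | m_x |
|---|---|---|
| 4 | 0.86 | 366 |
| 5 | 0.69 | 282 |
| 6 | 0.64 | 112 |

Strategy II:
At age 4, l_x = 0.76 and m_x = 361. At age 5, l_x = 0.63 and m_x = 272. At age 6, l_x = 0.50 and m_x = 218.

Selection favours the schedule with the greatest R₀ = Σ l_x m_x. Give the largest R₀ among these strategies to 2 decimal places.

Strategy I: R₀ = 0.86×366 + 0.69×282 + 0.64×112 = 581.0200
Strategy II: R₀ = 0.76×361 + 0.63×272 + 0.50×218 = 554.7200
Highest R₀: strategy I with 581.0200.

581.02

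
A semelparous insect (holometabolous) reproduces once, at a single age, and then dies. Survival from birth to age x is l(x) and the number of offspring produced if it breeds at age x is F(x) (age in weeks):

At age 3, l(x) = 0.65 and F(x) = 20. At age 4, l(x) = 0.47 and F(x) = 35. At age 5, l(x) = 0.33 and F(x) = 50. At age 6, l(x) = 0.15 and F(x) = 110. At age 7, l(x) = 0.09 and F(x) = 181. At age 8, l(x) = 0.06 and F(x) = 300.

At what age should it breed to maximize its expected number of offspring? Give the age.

Expected offspring if breeding at age x = l(x) × F(x):
  age 3: 0.65 × 20 = 13.000
  age 4: 0.47 × 35 = 16.450
  age 5: 0.33 × 50 = 16.500
  age 6: 0.15 × 110 = 16.500
  age 7: 0.09 × 181 = 16.290
  age 8: 0.06 × 300 = 18.000
Maximum at age 8 (18.000).

8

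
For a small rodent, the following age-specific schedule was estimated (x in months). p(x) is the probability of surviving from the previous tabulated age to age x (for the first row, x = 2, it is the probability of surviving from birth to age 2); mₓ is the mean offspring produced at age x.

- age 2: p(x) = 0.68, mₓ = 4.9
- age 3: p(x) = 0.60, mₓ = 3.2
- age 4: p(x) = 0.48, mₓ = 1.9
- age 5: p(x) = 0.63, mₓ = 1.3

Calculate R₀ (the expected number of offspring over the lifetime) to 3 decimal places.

5.170

Survivorship from birth: l_x = p_2·p_3·…·p_x.
  l_2 = 0.68000
  l_3 = 0.40800
  l_4 = 0.19584
  l_5 = 0.12338
R₀ = Σ l_x mₓ:
  age 2: 0.68000 × 4.9 = 3.3320
  age 3: 0.40800 × 3.2 = 1.3056
  age 4: 0.19584 × 1.9 = 0.3721
  age 5: 0.12338 × 1.3 = 0.1604
R₀ = 3.3320 + 1.3056 + 0.3721 + 0.1604 = 5.1701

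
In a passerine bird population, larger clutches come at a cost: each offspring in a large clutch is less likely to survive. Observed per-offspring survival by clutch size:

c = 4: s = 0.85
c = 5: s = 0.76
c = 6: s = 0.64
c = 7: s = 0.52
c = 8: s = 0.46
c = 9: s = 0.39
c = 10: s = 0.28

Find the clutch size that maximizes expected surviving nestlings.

Expected surviving nestlings = c × s(c):
  c=4: 4 × 0.85 = 3.400
  c=5: 5 × 0.76 = 3.800
  c=6: 6 × 0.64 = 3.840
  c=7: 7 × 0.52 = 3.640
  c=8: 8 × 0.46 = 3.680
  c=9: 9 × 0.39 = 3.510
  c=10: 10 × 0.28 = 2.800
Maximum at c = 6 (3.840 surviving nestlings).

6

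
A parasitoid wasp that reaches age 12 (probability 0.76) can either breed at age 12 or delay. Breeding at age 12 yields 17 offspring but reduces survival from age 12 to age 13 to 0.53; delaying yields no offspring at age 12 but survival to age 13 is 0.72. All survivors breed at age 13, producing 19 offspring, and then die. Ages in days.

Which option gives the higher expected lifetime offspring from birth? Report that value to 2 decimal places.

20.57

breed at age 12: R₀ = 0.76 × (17 + 0.53 × 19) = 0.76 × 27.0700 = 20.5732
delay to age 13: R₀ = 0.76 × (0.72 × 19) = 0.76 × 13.6800 = 10.3968
Higher: breed at age 12 (20.5732).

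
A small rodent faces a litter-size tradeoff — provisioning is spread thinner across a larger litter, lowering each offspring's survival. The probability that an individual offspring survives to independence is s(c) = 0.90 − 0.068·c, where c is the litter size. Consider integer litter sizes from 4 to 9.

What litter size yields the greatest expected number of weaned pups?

7

Expected weaned pups = c × s(c):
  c=4: 4 × 0.628 = 2.512
  c=5: 5 × 0.560 = 2.800
  c=6: 6 × 0.492 = 2.952
  c=7: 7 × 0.424 = 2.968
  c=8: 8 × 0.356 = 2.848
  c=9: 9 × 0.288 = 2.592
Maximum at c = 7 (2.968 weaned pups).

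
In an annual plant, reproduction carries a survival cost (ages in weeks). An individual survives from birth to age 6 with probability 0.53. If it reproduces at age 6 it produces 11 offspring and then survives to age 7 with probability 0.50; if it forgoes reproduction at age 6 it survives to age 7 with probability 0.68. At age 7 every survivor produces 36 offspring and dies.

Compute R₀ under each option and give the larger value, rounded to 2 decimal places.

breed at age 6: R₀ = 0.53 × (11 + 0.50 × 36) = 0.53 × 29.0000 = 15.3700
delay to age 7: R₀ = 0.53 × (0.68 × 36) = 0.53 × 24.4800 = 12.9744
Higher: breed at age 6 (15.3700).

15.37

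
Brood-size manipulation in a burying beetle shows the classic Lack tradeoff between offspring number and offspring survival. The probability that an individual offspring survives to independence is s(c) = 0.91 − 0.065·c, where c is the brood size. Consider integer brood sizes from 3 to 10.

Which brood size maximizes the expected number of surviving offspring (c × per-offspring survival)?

7

Expected surviving offspring = c × s(c):
  c=3: 3 × 0.715 = 2.145
  c=4: 4 × 0.650 = 2.600
  c=5: 5 × 0.585 = 2.925
  c=6: 6 × 0.520 = 3.120
  c=7: 7 × 0.455 = 3.185
  c=8: 8 × 0.390 = 3.120
  c=9: 9 × 0.325 = 2.925
  c=10: 10 × 0.260 = 2.600
Maximum at c = 7 (3.185 surviving offspring).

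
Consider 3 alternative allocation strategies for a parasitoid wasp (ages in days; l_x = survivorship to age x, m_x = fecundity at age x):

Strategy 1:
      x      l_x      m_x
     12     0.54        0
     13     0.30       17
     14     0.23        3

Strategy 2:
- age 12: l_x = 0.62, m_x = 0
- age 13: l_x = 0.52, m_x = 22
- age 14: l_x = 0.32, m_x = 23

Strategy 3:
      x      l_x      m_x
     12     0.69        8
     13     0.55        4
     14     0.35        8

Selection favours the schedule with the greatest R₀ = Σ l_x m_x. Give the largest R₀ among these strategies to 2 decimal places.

Strategy 1: R₀ = 0.54×0 + 0.30×17 + 0.23×3 = 5.7900
Strategy 2: R₀ = 0.62×0 + 0.52×22 + 0.32×23 = 18.8000
Strategy 3: R₀ = 0.69×8 + 0.55×4 + 0.35×8 = 10.5200
Highest R₀: strategy 2 with 18.8000.

18.80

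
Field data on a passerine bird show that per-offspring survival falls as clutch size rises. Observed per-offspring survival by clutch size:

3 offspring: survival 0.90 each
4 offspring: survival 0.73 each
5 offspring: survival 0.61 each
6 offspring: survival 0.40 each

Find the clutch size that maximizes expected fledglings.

5

Expected fledglings = c × s(c):
  c=3: 3 × 0.90 = 2.700
  c=4: 4 × 0.73 = 2.920
  c=5: 5 × 0.61 = 3.050
  c=6: 6 × 0.40 = 2.400
Maximum at c = 5 (3.050 fledglings).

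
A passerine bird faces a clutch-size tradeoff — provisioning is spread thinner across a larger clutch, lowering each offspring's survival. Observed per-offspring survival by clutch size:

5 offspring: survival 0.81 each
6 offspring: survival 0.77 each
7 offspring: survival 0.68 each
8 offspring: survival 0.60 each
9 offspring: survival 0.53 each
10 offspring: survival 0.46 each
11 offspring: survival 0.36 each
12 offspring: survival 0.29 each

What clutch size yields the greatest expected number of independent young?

8

Expected independent young = c × s(c):
  c=5: 5 × 0.81 = 4.050
  c=6: 6 × 0.77 = 4.620
  c=7: 7 × 0.68 = 4.760
  c=8: 8 × 0.60 = 4.800
  c=9: 9 × 0.53 = 4.770
  c=10: 10 × 0.46 = 4.600
  c=11: 11 × 0.36 = 3.960
  c=12: 12 × 0.29 = 3.480
Maximum at c = 8 (4.800 independent young).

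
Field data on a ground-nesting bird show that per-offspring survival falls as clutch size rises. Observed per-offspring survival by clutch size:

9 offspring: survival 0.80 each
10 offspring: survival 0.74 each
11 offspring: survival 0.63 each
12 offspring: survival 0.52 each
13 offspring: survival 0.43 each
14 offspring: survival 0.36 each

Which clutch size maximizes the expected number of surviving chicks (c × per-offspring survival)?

Expected surviving chicks = c × s(c):
  c=9: 9 × 0.80 = 7.200
  c=10: 10 × 0.74 = 7.400
  c=11: 11 × 0.63 = 6.930
  c=12: 12 × 0.52 = 6.240
  c=13: 13 × 0.43 = 5.590
  c=14: 14 × 0.36 = 5.040
Maximum at c = 10 (7.400 surviving chicks).

10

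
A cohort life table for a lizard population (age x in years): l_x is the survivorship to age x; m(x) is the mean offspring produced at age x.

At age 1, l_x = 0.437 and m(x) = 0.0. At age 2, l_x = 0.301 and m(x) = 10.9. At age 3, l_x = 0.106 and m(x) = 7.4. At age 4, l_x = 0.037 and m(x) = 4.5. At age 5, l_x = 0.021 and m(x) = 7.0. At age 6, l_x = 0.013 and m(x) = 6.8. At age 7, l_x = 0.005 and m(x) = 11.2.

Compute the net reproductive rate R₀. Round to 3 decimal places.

4.523

R₀ = Σ l_x m(x):
  age 1: 0.437 × 0.0 = 0.0000
  age 2: 0.301 × 10.9 = 3.2809
  age 3: 0.106 × 7.4 = 0.7844
  age 4: 0.037 × 4.5 = 0.1665
  age 5: 0.021 × 7.0 = 0.1470
  age 6: 0.013 × 6.8 = 0.0884
  age 7: 0.005 × 11.2 = 0.0560
R₀ = 0.0000 + 3.2809 + 0.7844 + 0.1665 + 0.1470 + 0.0884 + 0.0560 = 4.5232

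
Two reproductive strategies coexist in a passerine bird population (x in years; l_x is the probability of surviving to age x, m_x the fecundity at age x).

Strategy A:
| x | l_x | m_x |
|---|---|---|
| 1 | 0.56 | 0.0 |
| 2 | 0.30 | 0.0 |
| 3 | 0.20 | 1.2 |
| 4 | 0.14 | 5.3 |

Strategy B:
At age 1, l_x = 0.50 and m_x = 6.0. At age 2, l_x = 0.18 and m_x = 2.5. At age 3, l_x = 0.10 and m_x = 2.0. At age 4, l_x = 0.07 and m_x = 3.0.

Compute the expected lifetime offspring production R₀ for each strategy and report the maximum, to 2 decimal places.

3.86

Strategy A: R₀ = 0.56×0.0 + 0.30×0.0 + 0.20×1.2 + 0.14×5.3 = 0.9820
Strategy B: R₀ = 0.50×6.0 + 0.18×2.5 + 0.10×2.0 + 0.07×3.0 = 3.8600
Highest R₀: strategy B with 3.8600.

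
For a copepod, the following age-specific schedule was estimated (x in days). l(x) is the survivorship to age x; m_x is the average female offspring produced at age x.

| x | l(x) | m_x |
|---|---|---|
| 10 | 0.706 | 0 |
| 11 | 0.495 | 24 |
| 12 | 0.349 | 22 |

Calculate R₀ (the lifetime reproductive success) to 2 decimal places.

R₀ = Σ l(x) m_x:
  age 10: 0.706 × 0 = 0.0000
  age 11: 0.495 × 24 = 11.8800
  age 12: 0.349 × 22 = 7.6780
R₀ = 0.0000 + 11.8800 + 7.6780 = 19.5580

19.56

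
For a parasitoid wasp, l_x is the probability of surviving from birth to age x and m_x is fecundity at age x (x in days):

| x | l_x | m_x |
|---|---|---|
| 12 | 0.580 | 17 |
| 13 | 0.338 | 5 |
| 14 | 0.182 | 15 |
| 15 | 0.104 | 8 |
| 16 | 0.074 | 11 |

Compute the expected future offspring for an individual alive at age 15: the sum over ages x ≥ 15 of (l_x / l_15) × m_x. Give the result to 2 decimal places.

15.83

l_15 = 0.104. Conditional survival from age 15 to x is l_x / l_15.
  x=15: (0.104/0.104) × 8 = 8.0000
  x=16: (0.074/0.104) × 11 = 7.8269
Sum = 8.0000 + 7.8269 = 15.8269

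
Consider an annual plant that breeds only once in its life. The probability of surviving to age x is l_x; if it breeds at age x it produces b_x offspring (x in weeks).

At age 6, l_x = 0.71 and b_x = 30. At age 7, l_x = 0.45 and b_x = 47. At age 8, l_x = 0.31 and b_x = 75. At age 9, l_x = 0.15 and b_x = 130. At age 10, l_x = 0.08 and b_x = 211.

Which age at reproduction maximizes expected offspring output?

Expected offspring if breeding at age x = l_x × b_x:
  age 6: 0.71 × 30 = 21.300
  age 7: 0.45 × 47 = 21.150
  age 8: 0.31 × 75 = 23.250
  age 9: 0.15 × 130 = 19.500
  age 10: 0.08 × 211 = 16.880
Maximum at age 8 (23.250).

8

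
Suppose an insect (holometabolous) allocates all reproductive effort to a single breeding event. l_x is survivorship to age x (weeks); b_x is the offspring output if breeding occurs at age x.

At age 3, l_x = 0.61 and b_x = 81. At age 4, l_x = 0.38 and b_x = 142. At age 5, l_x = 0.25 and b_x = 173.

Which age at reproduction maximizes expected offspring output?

Expected offspring if breeding at age x = l_x × b_x:
  age 3: 0.61 × 81 = 49.410
  age 4: 0.38 × 142 = 53.960
  age 5: 0.25 × 173 = 43.250
Maximum at age 4 (53.960).

4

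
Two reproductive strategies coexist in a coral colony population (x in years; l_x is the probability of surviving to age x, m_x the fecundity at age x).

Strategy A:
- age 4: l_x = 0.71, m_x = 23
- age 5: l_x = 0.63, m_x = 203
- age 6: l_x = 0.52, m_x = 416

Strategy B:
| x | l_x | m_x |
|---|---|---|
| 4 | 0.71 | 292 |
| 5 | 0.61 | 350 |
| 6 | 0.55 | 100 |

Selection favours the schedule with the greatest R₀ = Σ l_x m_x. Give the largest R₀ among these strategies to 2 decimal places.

Strategy A: R₀ = 0.71×23 + 0.63×203 + 0.52×416 = 360.5400
Strategy B: R₀ = 0.71×292 + 0.61×350 + 0.55×100 = 475.8200
Highest R₀: strategy B with 475.8200.

475.82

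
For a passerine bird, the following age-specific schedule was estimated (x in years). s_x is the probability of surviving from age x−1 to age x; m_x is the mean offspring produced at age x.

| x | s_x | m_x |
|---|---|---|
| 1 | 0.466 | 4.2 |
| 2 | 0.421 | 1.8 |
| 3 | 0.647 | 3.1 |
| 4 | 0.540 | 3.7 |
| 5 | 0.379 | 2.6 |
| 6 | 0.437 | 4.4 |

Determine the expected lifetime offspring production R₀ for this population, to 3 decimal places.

3.075

Survivorship from birth: l_x = s_1·s_2·…·s_x.
  l_1 = 0.46600
  l_2 = 0.19619
  l_3 = 0.12693
  l_4 = 0.06854
  l_5 = 0.02598
  l_6 = 0.01135
R₀ = Σ l_x m_x:
  age 1: 0.46600 × 4.2 = 1.9572
  age 2: 0.19619 × 1.8 = 0.3531
  age 3: 0.12693 × 3.1 = 0.3935
  age 4: 0.06854 × 3.7 = 0.2536
  age 5: 0.02598 × 2.6 = 0.0675
  age 6: 0.01135 × 4.4 = 0.0499
R₀ = 1.9572 + 0.3531 + 0.3935 + 0.2536 + 0.0675 + 0.0499 = 3.0749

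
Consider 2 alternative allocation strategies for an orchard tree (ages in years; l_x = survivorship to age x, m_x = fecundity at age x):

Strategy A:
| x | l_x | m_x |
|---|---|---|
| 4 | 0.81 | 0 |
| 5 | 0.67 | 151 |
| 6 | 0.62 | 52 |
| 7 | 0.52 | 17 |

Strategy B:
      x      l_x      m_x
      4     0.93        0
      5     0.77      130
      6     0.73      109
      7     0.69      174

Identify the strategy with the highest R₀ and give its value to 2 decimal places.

299.73

Strategy A: R₀ = 0.81×0 + 0.67×151 + 0.62×52 + 0.52×17 = 142.2500
Strategy B: R₀ = 0.93×0 + 0.77×130 + 0.73×109 + 0.69×174 = 299.7300
Highest R₀: strategy B with 299.7300.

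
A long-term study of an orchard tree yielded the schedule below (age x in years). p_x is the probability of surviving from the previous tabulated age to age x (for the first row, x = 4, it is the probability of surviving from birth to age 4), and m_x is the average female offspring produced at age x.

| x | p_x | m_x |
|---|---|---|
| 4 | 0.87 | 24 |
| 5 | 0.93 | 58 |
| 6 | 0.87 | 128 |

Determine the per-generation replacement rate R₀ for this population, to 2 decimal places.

Survivorship from birth: l_x = p_4·p_5·…·p_x.
  l_4 = 0.87000
  l_5 = 0.80910
  l_6 = 0.70392
R₀ = Σ l_x m_x:
  age 4: 0.87000 × 24 = 20.8800
  age 5: 0.80910 × 58 = 46.9278
  age 6: 0.70392 × 128 = 90.1018
R₀ = 20.8800 + 46.9278 + 90.1018 = 157.9096

157.91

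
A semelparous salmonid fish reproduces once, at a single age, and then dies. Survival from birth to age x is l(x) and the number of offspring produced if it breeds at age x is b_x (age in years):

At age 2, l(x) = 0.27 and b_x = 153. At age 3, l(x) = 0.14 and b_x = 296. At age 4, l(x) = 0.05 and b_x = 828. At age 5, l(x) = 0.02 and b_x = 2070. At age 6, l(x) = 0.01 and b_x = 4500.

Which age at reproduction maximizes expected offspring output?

Expected offspring if breeding at age x = l(x) × b_x:
  age 2: 0.27 × 153 = 41.310
  age 3: 0.14 × 296 = 41.440
  age 4: 0.05 × 828 = 41.400
  age 5: 0.02 × 2070 = 41.400
  age 6: 0.01 × 4500 = 45.000
Maximum at age 6 (45.000).

6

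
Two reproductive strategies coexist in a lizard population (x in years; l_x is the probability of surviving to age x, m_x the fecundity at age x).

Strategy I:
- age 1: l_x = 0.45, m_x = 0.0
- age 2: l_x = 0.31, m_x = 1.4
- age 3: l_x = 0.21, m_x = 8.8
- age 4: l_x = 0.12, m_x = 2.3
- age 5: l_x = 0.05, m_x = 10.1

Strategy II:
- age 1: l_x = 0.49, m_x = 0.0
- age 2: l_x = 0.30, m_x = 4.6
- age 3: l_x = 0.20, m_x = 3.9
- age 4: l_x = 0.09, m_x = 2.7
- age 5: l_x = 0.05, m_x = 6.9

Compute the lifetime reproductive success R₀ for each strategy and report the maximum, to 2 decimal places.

Strategy I: R₀ = 0.45×0.0 + 0.31×1.4 + 0.21×8.8 + 0.12×2.3 + 0.05×10.1 = 3.0630
Strategy II: R₀ = 0.49×0.0 + 0.30×4.6 + 0.20×3.9 + 0.09×2.7 + 0.05×6.9 = 2.7480
Highest R₀: strategy I with 3.0630.

3.06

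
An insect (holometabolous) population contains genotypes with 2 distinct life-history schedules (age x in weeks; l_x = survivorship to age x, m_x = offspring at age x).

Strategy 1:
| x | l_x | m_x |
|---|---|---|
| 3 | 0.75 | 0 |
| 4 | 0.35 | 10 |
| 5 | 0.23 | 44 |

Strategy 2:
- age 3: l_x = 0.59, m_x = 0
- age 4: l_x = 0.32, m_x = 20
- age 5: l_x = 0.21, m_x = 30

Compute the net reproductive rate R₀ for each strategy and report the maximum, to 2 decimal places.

13.62

Strategy 1: R₀ = 0.75×0 + 0.35×10 + 0.23×44 = 13.6200
Strategy 2: R₀ = 0.59×0 + 0.32×20 + 0.21×30 = 12.7000
Highest R₀: strategy 1 with 13.6200.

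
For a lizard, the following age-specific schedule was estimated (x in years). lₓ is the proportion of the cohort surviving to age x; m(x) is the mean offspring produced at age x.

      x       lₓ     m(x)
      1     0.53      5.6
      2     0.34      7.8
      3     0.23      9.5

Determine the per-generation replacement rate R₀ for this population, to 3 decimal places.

R₀ = Σ lₓ m(x):
  age 1: 0.53 × 5.6 = 2.9680
  age 2: 0.34 × 7.8 = 2.6520
  age 3: 0.23 × 9.5 = 2.1850
R₀ = 2.9680 + 2.6520 + 2.1850 = 7.8050

7.805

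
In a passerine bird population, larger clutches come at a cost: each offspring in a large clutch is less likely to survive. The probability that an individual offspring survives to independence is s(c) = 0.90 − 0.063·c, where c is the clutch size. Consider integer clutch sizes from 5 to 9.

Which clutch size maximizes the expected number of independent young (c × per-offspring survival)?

Expected independent young = c × s(c):
  c=5: 5 × 0.585 = 2.925
  c=6: 6 × 0.522 = 3.132
  c=7: 7 × 0.459 = 3.213
  c=8: 8 × 0.396 = 3.168
  c=9: 9 × 0.333 = 2.997
Maximum at c = 7 (3.213 independent young).

7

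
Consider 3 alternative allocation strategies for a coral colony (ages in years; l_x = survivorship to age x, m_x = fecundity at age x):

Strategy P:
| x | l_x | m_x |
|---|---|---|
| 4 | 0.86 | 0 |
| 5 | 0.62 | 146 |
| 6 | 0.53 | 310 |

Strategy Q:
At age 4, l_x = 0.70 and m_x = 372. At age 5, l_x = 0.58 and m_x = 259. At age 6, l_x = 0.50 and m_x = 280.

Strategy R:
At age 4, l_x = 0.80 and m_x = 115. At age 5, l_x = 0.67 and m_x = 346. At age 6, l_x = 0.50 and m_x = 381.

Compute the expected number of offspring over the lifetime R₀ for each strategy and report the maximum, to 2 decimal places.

Strategy P: R₀ = 0.86×0 + 0.62×146 + 0.53×310 = 254.8200
Strategy Q: R₀ = 0.70×372 + 0.58×259 + 0.50×280 = 550.6200
Strategy R: R₀ = 0.80×115 + 0.67×346 + 0.50×381 = 514.3200
Highest R₀: strategy Q with 550.6200.

550.62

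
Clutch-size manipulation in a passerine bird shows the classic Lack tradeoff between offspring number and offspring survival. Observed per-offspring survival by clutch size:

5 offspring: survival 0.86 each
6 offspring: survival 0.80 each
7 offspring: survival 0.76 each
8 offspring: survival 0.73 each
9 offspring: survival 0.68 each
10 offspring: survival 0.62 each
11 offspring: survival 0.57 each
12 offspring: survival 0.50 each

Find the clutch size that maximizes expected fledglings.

Expected fledglings = c × s(c):
  c=5: 5 × 0.86 = 4.300
  c=6: 6 × 0.80 = 4.800
  c=7: 7 × 0.76 = 5.320
  c=8: 8 × 0.73 = 5.840
  c=9: 9 × 0.68 = 6.120
  c=10: 10 × 0.62 = 6.200
  c=11: 11 × 0.57 = 6.270
  c=12: 12 × 0.50 = 6.000
Maximum at c = 11 (6.270 fledglings).

11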